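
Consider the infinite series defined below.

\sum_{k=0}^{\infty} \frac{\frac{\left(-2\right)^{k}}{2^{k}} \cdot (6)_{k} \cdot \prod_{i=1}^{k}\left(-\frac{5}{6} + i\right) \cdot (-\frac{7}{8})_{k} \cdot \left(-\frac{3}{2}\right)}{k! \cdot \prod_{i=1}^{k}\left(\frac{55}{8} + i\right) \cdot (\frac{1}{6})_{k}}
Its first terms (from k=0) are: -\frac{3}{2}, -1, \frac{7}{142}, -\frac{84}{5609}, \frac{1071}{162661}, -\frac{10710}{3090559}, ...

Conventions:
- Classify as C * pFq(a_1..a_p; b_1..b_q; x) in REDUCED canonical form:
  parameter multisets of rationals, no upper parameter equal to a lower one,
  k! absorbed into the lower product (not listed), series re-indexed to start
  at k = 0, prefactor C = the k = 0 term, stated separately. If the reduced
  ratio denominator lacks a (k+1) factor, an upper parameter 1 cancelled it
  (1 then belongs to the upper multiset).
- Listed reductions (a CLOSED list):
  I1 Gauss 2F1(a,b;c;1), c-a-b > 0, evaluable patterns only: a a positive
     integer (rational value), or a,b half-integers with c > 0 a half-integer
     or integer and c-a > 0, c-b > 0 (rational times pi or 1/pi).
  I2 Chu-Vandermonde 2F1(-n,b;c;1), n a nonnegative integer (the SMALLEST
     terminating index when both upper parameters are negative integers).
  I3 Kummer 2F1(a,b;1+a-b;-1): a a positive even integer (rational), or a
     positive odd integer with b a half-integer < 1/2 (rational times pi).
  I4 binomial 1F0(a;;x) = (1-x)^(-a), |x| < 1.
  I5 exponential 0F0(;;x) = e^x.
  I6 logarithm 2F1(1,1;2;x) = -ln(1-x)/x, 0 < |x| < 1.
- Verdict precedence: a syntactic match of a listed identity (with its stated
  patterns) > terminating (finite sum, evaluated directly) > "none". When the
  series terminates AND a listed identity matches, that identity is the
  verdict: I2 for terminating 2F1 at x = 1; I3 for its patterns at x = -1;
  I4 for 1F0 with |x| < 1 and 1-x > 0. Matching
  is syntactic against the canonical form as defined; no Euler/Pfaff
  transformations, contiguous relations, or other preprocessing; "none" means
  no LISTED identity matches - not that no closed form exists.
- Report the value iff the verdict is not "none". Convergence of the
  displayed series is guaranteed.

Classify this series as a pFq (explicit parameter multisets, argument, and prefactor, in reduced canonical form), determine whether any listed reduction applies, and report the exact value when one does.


Prefactor -\frac{3}{2}, argument -1: 2F1 with upper {-\frac{7}{8}, 6} over lower {\frac{63}{8}}. Verdict: Kummer (I3) matches (x = -1; c = \frac{63}{8} equals 1+a-b for upper {-\frac{7}{8}, 6}: listed pattern). Hence: -\frac{20163}{8192}.

The tell: with t_0 = -\frac{3}{2}, the two k-th powers (prefactor -3/2) combine into one argument.
Step ratio: r(k) = -1 * (k-\frac{7}{8}) (k+6) / [(k+\frac{63}{8}) (k+1)] - rational in k. x = -1; t_0 = -\frac{3}{2}; negate the roots.


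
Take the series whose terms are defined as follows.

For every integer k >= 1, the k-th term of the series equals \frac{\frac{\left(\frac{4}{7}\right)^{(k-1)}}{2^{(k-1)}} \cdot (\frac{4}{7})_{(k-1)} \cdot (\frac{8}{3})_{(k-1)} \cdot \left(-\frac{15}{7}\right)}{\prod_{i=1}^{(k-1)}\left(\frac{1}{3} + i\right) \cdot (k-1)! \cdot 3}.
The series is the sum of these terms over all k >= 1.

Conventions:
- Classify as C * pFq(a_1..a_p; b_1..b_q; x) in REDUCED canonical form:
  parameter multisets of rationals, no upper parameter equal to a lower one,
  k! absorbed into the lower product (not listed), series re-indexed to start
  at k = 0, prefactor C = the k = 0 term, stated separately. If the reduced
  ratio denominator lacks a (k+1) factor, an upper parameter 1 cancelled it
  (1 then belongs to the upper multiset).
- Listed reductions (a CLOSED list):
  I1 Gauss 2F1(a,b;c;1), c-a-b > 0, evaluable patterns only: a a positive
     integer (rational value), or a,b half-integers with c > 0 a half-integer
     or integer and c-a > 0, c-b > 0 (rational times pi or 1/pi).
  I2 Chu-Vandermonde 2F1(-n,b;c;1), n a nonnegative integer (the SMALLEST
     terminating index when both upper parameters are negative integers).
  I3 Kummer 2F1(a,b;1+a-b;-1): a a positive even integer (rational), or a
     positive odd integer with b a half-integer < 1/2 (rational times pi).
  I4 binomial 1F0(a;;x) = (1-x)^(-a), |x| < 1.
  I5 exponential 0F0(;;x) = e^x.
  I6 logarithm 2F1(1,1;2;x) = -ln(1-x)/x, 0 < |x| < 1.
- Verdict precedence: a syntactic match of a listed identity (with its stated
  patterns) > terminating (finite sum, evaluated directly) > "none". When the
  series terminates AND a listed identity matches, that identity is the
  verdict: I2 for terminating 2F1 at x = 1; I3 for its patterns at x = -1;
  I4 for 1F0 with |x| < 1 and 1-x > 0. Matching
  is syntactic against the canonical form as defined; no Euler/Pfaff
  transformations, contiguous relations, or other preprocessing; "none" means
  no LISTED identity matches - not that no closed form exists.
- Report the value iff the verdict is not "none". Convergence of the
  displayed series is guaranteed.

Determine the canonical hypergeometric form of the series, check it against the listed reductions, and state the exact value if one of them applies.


With C = -\frac{5}{7}: the canonical form is 2F1(\frac{4}{7}, \frac{8}{3}; \frac{4}{3}; \frac{2}{7}). Verdict: none (x = \frac{2}{7}): each listed identity misses the multisets {\frac{4}{7}, \frac{8}{3}} ; {\frac{4}{3}}.

Structural cue: from the first term -\frac{5}{7}: the two k-th powers (prefactor -5/7) combine into one argument.
Ratio: r(k) = \frac{2}{7} * (k+\frac{4}{7}) (k+\frac{8}{3}) / [(k+\frac{4}{3}) (k+1)] - rational in k, leading ratio \frac{2}{7}; with t_0 = -\frac{5}{7}, classification follows.


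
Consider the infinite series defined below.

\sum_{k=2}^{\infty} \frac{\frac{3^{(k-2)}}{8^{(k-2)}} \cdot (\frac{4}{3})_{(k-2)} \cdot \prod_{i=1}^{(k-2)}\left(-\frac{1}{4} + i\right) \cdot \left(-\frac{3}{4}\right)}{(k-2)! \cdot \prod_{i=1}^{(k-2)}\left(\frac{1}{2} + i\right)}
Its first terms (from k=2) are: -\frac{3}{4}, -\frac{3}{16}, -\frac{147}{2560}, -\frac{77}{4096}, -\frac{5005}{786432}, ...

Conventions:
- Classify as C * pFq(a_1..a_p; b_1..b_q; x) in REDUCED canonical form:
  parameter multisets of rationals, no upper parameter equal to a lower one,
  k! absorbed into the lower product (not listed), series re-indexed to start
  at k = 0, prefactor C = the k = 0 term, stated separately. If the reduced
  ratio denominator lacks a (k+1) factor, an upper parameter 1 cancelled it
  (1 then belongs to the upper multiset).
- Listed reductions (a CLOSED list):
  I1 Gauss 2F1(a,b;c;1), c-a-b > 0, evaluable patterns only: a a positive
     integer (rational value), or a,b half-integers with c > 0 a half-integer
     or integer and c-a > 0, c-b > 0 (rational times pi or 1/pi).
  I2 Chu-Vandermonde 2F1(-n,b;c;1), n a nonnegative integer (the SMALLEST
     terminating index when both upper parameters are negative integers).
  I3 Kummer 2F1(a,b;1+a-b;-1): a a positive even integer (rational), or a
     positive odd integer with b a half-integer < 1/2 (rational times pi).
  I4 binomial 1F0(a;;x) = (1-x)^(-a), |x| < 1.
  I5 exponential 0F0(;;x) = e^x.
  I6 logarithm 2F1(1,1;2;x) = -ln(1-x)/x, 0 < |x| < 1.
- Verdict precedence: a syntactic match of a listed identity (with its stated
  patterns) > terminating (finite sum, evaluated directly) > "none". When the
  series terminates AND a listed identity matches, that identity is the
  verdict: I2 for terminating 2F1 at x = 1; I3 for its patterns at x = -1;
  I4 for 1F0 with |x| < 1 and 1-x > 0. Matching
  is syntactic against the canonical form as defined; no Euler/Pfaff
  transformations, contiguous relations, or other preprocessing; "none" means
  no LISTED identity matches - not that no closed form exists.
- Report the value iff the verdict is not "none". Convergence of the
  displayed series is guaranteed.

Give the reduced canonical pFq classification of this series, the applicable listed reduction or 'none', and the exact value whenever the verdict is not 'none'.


Reduced: x = \frac{3}{8}, 2F1, upper = {\frac{3}{4}, \frac{4}{3}}, lower = {\frac{3}{2}}, C = -\frac{3}{4}. Verdict: none. No listed pattern accepts 2F1(\frac{3}{4}, \frac{4}{3}; \frac{3}{2}; \frac{3}{8}).

Key observation: with t_0 = -\frac{3}{4}, the lower running product (prefactor -3/4) is a rising factorial.
Adjacent-term ratio: r(k) = \frac{3}{8} * (k+\frac{3}{4}) (k+\frac{4}{3}) / [(k+\frac{3}{2}) (k+1)] - poly over poly, x = \frac{3}{8} from leading terms; C = -\frac{3}{4} at k = 0.


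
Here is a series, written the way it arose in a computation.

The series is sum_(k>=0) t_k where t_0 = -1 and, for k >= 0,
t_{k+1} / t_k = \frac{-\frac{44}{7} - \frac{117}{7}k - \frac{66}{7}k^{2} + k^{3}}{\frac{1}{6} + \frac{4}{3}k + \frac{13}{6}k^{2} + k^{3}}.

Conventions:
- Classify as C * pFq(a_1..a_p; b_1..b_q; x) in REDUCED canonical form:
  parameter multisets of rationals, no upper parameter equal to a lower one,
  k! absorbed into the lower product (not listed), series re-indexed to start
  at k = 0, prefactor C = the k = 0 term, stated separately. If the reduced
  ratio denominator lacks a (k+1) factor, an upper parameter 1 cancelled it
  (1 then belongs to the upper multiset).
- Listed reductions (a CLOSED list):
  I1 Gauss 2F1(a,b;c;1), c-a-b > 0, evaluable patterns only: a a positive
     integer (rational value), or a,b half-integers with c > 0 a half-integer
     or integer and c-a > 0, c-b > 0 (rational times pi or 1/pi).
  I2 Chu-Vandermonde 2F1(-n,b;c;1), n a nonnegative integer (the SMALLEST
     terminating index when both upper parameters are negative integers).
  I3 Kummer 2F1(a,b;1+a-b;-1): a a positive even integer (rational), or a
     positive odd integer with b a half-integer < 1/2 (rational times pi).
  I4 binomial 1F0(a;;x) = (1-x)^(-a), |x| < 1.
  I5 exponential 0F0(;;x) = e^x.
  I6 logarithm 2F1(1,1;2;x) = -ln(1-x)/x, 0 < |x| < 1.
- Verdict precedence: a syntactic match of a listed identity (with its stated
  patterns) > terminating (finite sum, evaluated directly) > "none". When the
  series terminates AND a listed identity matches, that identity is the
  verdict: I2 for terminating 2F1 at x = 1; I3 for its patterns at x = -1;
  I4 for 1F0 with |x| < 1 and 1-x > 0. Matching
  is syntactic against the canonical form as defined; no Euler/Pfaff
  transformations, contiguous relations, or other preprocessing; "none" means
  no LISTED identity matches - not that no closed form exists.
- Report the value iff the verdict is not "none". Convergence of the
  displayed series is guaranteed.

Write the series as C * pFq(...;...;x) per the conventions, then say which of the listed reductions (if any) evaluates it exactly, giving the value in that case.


Reduced: x = 1, 2F1, upper = {-11, \frac{4}{7}}, lower = {\frac{1}{6}}, C = -1. Verdict: Vandermonde's identity (I2) applies (terminating 2F1 at x = 1 with n = 11, b = 4/7, c = \frac{1}{6}). Exact value: \frac{25954561993775117}{65822227443068299}.

Structural cue: t_0 being -1, the parameter 1 appears in both the upper and lower lists and cancels.
Adjacent-term ratio: r(k) = 1 * (k-11) (k+\frac{4}{7}) / [(k+\frac{1}{6}) (k+1)] - rational; roots negated = parameters, x = 1, C = -1.


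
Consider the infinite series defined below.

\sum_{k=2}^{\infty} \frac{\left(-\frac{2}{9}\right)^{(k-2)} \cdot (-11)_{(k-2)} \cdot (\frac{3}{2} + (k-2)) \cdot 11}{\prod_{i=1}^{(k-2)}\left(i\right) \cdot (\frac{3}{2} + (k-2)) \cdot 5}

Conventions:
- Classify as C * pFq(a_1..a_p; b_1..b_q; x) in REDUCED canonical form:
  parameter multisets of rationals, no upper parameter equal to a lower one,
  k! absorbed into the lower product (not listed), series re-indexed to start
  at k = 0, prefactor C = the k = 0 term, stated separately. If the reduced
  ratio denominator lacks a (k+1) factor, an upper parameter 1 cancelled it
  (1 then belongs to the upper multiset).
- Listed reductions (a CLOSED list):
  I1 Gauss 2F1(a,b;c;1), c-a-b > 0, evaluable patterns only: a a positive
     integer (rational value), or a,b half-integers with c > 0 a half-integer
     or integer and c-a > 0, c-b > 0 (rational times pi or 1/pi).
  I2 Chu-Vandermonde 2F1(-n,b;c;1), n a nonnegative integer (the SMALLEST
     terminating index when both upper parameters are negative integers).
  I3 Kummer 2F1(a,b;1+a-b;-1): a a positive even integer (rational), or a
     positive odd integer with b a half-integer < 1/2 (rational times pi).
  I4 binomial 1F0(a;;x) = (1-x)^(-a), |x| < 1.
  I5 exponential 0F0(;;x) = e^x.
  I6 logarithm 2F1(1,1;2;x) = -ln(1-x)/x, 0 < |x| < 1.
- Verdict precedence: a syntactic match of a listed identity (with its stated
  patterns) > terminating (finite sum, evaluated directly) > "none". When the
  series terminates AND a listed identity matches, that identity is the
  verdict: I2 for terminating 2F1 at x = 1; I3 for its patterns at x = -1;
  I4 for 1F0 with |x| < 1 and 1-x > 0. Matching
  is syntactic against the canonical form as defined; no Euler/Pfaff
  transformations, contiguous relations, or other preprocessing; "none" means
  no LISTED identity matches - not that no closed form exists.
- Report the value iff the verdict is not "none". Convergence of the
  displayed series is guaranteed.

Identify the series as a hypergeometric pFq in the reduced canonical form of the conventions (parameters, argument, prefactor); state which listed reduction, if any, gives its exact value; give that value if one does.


With C = \frac{11}{5}: the canonical form is 1F0(-11; -; -\frac{2}{9}). Verdict at x = -\frac{2}{9}: binomial (I4) matches (the 1F0 binomial series: exponent 11, x = -\frac{2}{9}). Sum: \frac{3138428376721}{156905298045}.

Structural cue: t_0 being \frac{11}{5}, k + 3/2 divides numerator and denominator alike; C = 11/5 after cancelling.
Ratio: r(k) = -\frac{2}{9} * (k-11) / [(k+1)] - poly over poly, x = -\frac{2}{9} from leading terms; C = \frac{11}{5} at k = 0.


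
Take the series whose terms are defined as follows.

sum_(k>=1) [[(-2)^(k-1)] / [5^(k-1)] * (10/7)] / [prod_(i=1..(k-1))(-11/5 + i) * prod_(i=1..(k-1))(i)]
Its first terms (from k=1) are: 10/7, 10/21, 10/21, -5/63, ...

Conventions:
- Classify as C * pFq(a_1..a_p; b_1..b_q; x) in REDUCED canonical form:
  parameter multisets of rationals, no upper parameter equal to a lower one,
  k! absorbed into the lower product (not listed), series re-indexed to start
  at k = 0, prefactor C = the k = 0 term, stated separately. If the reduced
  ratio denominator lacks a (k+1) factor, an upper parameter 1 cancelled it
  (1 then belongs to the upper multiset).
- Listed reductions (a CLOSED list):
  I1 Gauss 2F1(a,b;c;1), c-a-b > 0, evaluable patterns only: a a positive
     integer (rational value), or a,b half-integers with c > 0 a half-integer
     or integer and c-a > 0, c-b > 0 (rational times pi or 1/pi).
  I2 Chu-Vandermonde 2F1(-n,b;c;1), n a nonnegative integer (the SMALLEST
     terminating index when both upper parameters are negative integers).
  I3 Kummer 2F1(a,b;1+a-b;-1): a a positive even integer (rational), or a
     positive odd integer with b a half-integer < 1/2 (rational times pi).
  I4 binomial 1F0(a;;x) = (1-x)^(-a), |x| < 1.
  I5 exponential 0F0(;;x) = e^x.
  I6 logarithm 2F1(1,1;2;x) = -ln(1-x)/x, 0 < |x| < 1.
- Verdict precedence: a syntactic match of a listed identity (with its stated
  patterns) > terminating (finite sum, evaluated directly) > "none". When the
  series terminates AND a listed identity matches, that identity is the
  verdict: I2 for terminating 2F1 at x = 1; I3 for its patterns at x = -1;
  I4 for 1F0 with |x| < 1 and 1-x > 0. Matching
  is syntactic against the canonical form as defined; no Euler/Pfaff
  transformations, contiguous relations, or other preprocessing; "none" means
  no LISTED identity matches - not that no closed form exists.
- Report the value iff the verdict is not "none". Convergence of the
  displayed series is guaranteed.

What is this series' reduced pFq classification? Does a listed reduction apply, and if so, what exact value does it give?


This is 10/7 * 0F1(-; -6/5; -2/5) in reduced canonical form. Verdict: none - this 0F1 at x = -2/5 matches no listed pattern, and upper {-} holds no stopper.

Structural cue: t_0 = 10/7 here, and the product of the first k integers (C = 10/7, x = -2/5) is k!.
Term ratio: r(k) = (-2/5) * 1 / [(k-6/5) (k+1)] ; factor over Q: parameters, x = (-2/5), and C = 10/7.


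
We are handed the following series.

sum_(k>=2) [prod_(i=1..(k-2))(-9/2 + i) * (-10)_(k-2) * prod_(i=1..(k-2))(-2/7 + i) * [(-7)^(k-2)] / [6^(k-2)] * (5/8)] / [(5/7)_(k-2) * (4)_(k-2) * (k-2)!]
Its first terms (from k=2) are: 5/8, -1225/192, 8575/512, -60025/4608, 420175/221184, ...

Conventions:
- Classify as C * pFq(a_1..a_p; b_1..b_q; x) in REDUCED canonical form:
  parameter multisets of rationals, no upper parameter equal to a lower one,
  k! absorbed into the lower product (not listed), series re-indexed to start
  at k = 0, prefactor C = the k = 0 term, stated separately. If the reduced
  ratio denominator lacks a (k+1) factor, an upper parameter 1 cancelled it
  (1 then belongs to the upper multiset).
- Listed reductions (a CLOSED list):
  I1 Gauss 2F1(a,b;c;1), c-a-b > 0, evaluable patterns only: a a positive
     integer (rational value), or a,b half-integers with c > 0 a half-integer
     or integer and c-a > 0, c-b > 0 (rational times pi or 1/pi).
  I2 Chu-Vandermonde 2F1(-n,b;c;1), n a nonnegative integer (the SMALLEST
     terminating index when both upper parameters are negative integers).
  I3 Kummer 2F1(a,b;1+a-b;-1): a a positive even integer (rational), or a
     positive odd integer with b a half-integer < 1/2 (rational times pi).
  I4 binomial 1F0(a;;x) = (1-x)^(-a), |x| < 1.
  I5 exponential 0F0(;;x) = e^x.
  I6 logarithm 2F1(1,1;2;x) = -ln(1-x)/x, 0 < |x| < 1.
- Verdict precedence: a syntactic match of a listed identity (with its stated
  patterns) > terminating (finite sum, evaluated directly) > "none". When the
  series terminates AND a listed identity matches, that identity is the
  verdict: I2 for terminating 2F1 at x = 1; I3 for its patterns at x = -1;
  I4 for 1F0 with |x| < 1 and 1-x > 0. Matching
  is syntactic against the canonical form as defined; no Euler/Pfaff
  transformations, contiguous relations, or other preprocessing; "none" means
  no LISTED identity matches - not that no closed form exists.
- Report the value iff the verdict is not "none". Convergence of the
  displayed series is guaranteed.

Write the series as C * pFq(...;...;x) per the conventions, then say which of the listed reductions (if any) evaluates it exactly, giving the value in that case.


Reduced: x = -7/6, 2F1, upper = {-10, -7/2}, lower = {4}, C = 5/8. Verdict: terminating. (-10)_k vanishes past k = 10, leaving a 11-term sum, computed directly. Hence: 2341908611602345/36266733912195072.

The tell: x = (-7/6) and the two geometric factors (C = 5/8, x = -7/6) combine into one argument.
Step ratio: r(k) = (-7/6) * (k-10) (k-7/2) / [(k+4) (k+1)] - rational in k. x = (-7/6); t_0 = 5/8; negate the roots.


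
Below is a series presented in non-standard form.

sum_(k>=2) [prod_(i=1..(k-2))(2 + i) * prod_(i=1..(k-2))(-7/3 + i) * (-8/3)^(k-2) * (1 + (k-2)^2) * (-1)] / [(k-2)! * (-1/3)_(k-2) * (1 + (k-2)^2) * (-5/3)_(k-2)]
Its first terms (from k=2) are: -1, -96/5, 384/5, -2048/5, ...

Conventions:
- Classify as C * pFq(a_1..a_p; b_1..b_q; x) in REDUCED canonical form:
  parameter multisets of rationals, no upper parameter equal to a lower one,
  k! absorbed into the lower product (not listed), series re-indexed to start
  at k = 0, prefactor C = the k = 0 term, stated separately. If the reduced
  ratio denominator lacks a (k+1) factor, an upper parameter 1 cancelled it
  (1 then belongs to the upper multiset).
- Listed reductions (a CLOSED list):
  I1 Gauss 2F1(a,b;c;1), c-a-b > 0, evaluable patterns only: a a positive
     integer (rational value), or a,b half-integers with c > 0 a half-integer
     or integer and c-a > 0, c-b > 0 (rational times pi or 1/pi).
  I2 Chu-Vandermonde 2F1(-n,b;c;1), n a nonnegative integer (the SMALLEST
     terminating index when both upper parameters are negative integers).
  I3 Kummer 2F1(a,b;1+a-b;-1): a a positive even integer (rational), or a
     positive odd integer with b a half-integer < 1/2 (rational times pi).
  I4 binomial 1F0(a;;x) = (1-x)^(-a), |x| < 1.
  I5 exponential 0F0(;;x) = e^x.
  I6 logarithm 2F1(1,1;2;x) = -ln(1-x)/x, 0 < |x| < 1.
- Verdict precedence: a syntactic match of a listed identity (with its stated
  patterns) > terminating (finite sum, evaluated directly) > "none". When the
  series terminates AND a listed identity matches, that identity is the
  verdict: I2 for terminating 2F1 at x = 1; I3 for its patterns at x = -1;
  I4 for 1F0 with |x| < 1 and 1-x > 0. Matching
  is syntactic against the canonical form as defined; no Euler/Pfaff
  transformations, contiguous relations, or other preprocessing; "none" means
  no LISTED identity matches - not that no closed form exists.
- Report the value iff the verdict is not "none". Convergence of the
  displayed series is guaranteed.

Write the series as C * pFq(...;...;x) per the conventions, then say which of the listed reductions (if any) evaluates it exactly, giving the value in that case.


First insight: x = (-8/3) and the running product (prefactor -1) telescopes to a rising factorial.
Term ratio: r(k) = (-8/3) * (k-4/3) (k+3) / [(k-5/3) (k-1/3) (k+1)] - rational in k. x = (-8/3); t_0 = -1; negate the roots.

This is -1 * 2F2(-4/3, 3; -5/3, -1/3; -8/3) in reduced canonical form. Verdict: none. A 2F2 with upper {-4/3, 3} fits none of I1-I6 at x = -8/3; the sum runs forever.


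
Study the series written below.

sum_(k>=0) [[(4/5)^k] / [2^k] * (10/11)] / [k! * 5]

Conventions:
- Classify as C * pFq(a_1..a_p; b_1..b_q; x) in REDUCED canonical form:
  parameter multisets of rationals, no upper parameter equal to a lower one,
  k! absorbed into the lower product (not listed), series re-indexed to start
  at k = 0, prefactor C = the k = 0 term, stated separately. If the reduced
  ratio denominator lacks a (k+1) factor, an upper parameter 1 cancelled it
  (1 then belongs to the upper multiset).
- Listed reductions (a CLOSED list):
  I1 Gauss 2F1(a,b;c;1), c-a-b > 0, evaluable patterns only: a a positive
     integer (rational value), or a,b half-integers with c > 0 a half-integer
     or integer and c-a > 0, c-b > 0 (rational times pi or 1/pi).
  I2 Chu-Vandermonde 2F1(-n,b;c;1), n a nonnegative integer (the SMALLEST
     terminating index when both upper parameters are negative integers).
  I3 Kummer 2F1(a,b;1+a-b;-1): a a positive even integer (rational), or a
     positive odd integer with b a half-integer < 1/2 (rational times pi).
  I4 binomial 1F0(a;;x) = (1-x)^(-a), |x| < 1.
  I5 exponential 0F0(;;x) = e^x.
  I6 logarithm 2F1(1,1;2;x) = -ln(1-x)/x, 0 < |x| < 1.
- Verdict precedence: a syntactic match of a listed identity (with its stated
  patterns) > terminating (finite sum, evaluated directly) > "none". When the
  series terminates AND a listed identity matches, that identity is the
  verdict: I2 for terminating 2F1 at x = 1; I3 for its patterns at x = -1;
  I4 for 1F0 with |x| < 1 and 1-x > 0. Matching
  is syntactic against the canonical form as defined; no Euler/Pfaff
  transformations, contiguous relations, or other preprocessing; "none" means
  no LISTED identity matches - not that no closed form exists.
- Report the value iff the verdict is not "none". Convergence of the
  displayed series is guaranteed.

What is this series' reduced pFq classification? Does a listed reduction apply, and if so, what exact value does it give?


This is 2/11 * 0F0(-; -; 2/5) in reduced canonical form. Verdict: the I5 exponential reduction fires (the 0F0 exponential series at x = 2/5). Value: (2/11) * e^(2/5).

Key step: with t_0 = 2/11, the two k-th powers (C = 2/11, x = 2/5) combine into one argument.
Adjacent-term ratio: r(k) = (2/5) * 1 / [(k+1)] - poly over poly, x = (2/5) from leading terms; C = 2/11 at k = 0.


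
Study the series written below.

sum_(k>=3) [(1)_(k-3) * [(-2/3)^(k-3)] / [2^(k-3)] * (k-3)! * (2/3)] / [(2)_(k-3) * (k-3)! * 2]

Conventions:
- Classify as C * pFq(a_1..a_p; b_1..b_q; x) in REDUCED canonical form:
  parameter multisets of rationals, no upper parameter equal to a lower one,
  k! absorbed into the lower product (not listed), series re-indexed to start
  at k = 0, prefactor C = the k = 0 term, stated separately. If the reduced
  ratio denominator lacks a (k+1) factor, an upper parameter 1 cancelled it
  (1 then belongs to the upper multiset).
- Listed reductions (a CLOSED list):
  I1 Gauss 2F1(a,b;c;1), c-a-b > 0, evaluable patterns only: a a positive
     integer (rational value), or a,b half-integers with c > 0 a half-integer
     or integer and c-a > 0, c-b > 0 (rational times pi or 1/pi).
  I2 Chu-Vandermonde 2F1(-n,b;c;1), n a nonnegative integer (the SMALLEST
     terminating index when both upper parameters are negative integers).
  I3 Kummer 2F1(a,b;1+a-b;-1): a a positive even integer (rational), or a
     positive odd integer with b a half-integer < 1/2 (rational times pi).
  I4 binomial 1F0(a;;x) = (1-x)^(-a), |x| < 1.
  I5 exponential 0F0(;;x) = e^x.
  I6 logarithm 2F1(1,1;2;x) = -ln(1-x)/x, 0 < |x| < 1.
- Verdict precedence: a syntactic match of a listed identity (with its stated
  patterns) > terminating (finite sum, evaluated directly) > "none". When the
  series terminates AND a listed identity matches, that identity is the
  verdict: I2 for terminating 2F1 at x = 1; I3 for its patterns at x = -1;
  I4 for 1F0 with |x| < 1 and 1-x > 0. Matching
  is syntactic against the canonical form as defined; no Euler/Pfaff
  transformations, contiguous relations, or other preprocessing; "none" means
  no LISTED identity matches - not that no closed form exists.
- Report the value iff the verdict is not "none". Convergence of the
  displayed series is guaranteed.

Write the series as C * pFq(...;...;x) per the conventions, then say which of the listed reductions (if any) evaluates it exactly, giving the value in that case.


This is 1/3 * 2F1(1, 1; 2; -1/3) in reduced canonical form. Verdict: the I6 logarithm reduction matches (the logarithm: parameters (1,1;2), x = -1/3). Exact value: ln(4/3).

Key observation: t_0 = 1/3 here, and the two k-th powers (C = 1/3, x = -1/3) combine into one argument.
Ratio: r(k) = (-1/3) * (k+1) (k+1) / [(k+2) (k+1)] - rational in k. x = (-1/3); t_0 = 1/3; negate the roots.


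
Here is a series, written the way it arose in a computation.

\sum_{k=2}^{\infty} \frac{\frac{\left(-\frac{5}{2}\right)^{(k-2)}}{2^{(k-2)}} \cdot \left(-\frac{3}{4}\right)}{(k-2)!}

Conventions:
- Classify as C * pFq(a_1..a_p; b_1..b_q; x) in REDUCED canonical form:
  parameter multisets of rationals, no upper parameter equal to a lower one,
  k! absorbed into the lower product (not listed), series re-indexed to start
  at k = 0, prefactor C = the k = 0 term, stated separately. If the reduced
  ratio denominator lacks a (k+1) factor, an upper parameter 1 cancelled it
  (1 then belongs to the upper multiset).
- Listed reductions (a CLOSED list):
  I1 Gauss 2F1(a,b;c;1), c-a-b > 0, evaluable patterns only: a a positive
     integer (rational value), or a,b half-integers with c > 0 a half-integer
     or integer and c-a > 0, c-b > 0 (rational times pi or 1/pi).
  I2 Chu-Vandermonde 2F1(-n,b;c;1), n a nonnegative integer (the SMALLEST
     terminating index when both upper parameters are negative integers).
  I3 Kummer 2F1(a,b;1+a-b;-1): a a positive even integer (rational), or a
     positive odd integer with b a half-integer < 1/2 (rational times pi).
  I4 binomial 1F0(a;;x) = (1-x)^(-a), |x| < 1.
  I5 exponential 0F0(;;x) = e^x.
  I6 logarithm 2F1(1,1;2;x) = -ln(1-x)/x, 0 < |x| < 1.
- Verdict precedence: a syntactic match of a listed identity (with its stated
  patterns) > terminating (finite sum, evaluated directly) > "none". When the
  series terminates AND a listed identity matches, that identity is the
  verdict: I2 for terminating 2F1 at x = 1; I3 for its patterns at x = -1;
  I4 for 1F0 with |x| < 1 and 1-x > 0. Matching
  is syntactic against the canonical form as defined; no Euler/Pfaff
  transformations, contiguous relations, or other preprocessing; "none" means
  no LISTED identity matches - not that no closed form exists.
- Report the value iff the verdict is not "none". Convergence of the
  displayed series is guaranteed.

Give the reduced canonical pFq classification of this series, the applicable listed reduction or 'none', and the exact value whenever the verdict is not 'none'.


Canonical form: C = -\frac{3}{4} times 0F0 with upper {-}, lower {-}, x = -\frac{5}{4}. Verdict: this is exponential (I5) (the 0F0 exponential series at x = -\frac{5}{4}). Exact value: \left(-\frac{3}{4}\right) \cdot e^{-\frac{5}{4}}.

The tell: with t_0 = -\frac{3}{4}, the two k-th powers (C = -3/4) combine into one argument.
Ratio: r(k) = -\frac{5}{4} * 1 / [(k+1)] ; factor over Q: parameters, x = -\frac{5}{4}, and C = -\frac{3}{4}.


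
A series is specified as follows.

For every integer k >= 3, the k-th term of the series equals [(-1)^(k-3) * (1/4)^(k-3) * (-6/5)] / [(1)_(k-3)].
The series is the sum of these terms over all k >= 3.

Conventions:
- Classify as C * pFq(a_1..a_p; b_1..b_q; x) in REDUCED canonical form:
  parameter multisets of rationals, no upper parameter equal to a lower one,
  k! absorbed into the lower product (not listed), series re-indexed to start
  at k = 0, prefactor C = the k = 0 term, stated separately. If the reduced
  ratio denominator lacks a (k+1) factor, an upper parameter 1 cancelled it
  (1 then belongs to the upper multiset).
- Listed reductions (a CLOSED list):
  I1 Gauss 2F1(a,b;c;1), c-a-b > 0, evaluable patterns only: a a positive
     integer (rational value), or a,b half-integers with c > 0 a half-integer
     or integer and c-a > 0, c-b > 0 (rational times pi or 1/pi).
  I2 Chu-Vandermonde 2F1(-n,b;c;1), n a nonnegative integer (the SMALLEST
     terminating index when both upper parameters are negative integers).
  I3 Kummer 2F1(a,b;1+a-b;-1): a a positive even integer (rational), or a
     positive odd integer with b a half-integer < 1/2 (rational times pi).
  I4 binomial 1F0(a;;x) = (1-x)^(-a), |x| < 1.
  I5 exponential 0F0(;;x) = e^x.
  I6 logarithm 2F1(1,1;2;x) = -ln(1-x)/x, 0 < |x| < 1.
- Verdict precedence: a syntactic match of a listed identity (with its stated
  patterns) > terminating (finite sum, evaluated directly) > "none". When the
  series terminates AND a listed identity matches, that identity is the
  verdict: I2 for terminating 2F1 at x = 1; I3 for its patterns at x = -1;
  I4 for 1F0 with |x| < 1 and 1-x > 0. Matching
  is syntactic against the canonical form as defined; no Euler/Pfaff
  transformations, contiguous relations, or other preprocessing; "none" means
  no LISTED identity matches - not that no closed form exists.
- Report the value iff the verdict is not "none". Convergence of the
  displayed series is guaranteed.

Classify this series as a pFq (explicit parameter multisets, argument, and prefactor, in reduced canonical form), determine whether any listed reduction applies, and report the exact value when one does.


Reduced: x = -1/4, 0F0, upper = {-}, lower = {-}, C = -6/5. Verdict: the I5 exponential reduction applies (the 0F0 exponential series at x = -1/4). Sum: (-6/5) * e^(-1/4).

Key step: t_0 = -6/5 here, and (1)_k (C = -6/5, x = -1/4) is k! itself.
Step ratio: r(k) = (-1/4) * 1 / [(k+1)] - rational in k, leading ratio (-1/4); with t_0 = -6/5, classification follows.


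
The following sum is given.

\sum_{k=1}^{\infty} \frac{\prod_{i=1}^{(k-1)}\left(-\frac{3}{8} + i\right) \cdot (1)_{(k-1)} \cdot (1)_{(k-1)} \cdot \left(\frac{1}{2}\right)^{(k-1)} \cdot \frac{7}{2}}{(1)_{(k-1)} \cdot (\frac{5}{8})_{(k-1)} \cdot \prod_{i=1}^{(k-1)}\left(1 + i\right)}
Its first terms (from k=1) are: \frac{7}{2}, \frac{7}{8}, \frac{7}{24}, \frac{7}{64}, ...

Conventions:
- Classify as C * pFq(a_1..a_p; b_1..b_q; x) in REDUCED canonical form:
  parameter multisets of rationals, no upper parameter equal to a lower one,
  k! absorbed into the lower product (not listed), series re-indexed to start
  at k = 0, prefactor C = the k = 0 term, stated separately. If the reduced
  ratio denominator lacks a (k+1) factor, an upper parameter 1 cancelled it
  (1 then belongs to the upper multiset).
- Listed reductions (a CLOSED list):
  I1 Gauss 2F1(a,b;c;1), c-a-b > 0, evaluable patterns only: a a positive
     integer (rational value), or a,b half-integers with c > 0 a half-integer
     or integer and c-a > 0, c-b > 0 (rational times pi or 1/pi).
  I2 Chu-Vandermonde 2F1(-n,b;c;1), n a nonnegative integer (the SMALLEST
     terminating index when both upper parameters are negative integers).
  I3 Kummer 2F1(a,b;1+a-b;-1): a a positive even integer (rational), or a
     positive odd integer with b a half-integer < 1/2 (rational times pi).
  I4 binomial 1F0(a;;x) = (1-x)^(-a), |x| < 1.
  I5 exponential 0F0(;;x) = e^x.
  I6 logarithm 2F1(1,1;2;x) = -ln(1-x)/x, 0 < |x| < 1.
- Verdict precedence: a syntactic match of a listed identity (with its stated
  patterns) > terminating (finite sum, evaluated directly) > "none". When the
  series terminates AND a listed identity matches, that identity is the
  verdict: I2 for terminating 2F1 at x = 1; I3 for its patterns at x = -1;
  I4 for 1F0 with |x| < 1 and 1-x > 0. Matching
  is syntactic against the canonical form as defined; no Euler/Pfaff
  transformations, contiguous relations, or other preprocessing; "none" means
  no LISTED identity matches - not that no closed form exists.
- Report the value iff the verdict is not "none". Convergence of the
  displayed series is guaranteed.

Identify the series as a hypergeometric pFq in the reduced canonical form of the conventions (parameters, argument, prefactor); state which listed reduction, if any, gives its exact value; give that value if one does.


Canonical form: C = \frac{7}{2} times 2F1 with upper {1, 1}, lower {2}, x = \frac{1}{2}. Verdict at x = \frac{1}{2}: logarithm (I6) matches (the logarithm: parameters (1,1;2), x = \frac{1}{2}). Value: \left(-7\right) \cdot \ln\left(\frac{1}{2}\right).

Key observation: x = \frac{1}{2} and the parameter 5/8 appears in both the upper and lower lists and cancels.
Consecutive-term ratio: r(k) = \frac{1}{2} * (k+1) (k+1) / [(k+2) (k+1)] - rational; roots negated = parameters, x = \frac{1}{2}, C = \frac{7}{2}.


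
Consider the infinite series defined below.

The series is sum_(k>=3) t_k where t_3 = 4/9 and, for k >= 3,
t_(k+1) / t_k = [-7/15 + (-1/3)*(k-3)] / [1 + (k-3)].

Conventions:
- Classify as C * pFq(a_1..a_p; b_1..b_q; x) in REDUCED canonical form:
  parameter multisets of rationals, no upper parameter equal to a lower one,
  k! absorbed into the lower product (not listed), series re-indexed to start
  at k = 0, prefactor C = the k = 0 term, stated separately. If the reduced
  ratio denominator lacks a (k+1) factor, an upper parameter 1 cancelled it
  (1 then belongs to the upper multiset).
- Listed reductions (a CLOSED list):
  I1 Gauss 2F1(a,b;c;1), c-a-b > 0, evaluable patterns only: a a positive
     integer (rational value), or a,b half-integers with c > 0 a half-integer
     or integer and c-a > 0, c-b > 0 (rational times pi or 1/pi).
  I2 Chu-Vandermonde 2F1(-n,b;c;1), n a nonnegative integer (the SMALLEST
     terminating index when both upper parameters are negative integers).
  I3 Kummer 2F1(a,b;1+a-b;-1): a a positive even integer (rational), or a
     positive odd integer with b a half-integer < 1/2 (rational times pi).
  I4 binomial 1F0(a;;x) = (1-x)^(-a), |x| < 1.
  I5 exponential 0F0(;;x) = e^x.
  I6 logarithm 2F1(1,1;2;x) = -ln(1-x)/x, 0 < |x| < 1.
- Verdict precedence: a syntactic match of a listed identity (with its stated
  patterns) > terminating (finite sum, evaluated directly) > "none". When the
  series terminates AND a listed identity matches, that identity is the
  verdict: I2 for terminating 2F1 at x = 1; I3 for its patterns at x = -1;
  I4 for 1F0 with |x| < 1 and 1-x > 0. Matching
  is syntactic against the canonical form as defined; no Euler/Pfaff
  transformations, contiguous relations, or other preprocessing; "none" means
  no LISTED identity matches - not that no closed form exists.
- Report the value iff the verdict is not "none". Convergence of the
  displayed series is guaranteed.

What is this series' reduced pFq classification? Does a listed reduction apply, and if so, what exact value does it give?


At argument -1/3: a 1F0 with upper {7/5}, lower {-}, scaled by C = 4/9. Verdict (x = -1/3): the binomial series (I4) applies (the 1F0 binomial series: exponent -7/5, x = -1/3). Its exact value is (4/9) * (4/3)^(-7/5).

The tell: t_0 = 4/9 here, and factor the ratio over Q (C = 4/9): negated roots = parameters.
Term ratio: r(k) = (-1/3) * (k+7/5) / [(k+1)] - rational in k. x = (-1/3); t_0 = 4/9; negate the roots.


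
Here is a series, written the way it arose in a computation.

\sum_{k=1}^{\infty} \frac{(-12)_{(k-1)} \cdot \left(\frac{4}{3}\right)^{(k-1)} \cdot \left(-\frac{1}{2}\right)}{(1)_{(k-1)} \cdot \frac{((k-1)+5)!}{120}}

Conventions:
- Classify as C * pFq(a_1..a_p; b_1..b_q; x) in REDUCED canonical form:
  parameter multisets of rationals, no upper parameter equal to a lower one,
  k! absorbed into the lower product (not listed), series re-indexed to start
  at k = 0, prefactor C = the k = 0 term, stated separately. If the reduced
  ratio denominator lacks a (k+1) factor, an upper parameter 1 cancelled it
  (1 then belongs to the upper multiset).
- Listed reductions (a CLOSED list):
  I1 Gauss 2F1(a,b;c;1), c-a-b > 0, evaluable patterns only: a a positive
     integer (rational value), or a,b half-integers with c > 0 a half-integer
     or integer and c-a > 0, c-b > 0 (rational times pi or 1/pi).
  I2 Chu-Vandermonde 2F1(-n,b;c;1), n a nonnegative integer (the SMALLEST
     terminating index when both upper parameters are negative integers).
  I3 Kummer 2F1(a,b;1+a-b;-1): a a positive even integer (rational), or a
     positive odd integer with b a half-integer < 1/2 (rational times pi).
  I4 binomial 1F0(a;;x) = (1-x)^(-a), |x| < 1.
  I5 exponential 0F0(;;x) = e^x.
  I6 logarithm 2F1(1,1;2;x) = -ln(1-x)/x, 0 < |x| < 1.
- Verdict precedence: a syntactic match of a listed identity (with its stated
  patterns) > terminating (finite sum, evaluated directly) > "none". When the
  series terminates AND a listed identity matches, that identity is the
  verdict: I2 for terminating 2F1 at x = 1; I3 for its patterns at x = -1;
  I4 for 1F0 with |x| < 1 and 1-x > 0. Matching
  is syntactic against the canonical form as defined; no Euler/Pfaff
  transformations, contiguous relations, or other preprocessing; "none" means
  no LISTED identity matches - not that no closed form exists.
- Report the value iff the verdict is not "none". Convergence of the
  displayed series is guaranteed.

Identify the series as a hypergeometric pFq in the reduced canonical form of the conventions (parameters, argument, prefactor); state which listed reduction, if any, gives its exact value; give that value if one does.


Structural cue: t_0 being -\frac{1}{2}, (1)_k (C = -1/2) is k! itself.
Consecutive-term ratio: r(k) = \frac{4}{3} * (k-12) / [(k+6) (k+1)] - rational in k, leading ratio \frac{4}{3}; with t_0 = -\frac{1}{2}, classification follows.

With C = -\frac{1}{2}: the canonical form is 1F1(-12; 6; \frac{4}{3}). Verdict: terminating (-12 upstairs). 13 nonzero terms in all; added directly. Exact value: \frac{1482728552099}{769152353819850}.


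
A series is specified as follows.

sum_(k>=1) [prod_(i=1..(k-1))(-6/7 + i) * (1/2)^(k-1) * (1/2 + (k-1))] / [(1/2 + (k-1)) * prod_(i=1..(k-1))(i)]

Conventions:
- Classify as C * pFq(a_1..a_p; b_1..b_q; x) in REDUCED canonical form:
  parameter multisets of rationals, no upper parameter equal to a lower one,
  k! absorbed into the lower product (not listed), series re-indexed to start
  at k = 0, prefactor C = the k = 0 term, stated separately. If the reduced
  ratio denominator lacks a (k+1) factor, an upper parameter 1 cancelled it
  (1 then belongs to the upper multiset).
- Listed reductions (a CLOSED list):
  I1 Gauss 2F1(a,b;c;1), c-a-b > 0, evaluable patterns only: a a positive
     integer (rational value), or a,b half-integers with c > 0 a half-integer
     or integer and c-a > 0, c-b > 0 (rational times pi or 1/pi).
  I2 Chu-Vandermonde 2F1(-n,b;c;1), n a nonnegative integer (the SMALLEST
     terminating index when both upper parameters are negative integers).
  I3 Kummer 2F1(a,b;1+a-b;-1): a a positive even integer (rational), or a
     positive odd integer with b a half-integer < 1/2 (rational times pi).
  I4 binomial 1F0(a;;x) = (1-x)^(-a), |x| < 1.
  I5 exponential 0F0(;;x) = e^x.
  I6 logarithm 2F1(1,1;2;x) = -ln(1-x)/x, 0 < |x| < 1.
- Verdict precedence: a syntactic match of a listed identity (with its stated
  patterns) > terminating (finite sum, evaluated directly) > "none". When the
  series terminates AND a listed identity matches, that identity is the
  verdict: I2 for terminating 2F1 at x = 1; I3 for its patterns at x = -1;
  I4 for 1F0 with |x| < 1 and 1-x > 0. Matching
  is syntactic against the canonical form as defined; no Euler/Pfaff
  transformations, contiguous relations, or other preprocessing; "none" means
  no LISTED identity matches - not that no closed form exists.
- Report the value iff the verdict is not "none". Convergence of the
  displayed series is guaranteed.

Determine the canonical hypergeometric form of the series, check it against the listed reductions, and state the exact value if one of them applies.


This is 1 * 1F0(1/7; -; 1/2) in reduced canonical form. Verdict at x = 1/2: the I4 binomial reduction matches (the 1F0 binomial series: exponent -1/7, x = 1/2). Exact value: (1/2)^(-1/7).

Structural cue: t_0 being 1, the product of the first k integers (C = 1, x = 1/2) is k!.
Adjacent-term ratio: r(k) = (1/2) * (k+1/7) / [(k+1)] - poly over poly, x = (1/2) from leading terms; C = 1 at k = 0.
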